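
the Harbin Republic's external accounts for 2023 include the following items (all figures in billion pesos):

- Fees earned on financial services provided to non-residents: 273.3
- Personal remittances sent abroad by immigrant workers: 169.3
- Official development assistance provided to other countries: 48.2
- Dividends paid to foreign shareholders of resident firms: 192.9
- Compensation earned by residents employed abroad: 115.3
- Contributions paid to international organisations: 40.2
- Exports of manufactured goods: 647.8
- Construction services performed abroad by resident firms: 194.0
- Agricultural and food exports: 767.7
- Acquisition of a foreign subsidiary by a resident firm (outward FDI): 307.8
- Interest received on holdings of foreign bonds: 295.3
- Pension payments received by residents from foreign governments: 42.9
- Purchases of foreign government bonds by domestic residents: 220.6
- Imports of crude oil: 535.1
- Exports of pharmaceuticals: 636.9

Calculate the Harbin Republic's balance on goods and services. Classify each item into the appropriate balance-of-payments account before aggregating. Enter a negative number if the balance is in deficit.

1984.6

Goods: 647.8 + 767.7 - 535.1 + 636.9 = 1517.3
Services: 273.3 + 194.0 = 467.3
Trade balance = 1517.3 + 467.3 = 1984.6
(Excluded from the trade balance — secondary income: personal remittances sent abroad by immigrant workers 169.3, official development assistance provided to other countries 48.2, contributions paid to international organisations 40.2, pension payments received by residents from foreign governments 42.9; primary income: dividends paid to foreign shareholders of resident firms 192.9, compensation earned by residents employed abroad 115.3, interest received on holdings of foreign bonds 295.3; financial account: acquisition of a foreign subsidiary by a resident firm (outward FDI) 307.8, purchases of foreign government bonds by domestic residents 220.6.)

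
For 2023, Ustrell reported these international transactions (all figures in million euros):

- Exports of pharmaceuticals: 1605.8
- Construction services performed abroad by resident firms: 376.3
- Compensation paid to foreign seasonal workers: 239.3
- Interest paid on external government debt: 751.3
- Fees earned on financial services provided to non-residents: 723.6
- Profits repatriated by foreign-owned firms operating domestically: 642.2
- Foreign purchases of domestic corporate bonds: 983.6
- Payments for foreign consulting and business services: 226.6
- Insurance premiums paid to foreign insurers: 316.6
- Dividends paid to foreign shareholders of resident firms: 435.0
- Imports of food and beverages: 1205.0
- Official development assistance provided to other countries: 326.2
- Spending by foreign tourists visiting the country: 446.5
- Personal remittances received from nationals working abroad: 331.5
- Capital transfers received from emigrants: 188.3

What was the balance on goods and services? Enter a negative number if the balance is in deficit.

Goods: -1205.0 + 1605.8 = 400.8
Services: 376.3 - 316.6 + 446.5 + 723.6 - 226.6 = 1003.2
Trade balance = 400.8 + 1003.2 = 1404.0
(Excluded from the trade balance — primary income: compensation paid to foreign seasonal workers 239.3, interest paid on external government debt 751.3, profits repatriated by foreign-owned firms operating domestically 642.2, dividends paid to foreign shareholders of resident firms 435.0; financial account: foreign purchases of domestic corporate bonds 983.6; secondary income: official development assistance provided to other countries 326.2, personal remittances received from nationals working abroad 331.5; capital account: capital transfers received from emigrants 188.3.)

1404.0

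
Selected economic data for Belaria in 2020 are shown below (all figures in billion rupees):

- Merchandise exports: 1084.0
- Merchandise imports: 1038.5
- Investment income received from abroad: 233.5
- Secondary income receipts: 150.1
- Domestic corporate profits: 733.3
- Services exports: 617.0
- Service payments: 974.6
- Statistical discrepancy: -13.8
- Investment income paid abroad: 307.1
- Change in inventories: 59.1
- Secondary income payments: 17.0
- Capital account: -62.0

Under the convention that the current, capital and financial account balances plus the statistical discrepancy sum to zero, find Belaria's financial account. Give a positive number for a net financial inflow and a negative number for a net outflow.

328.4

Goods balance = 1084.0 - 1038.5 = 45.5
Services balance = 617.0 - 974.6 = -357.6
Trade balance (goods + services) = 45.5 + (-357.6) = -312.1
Net primary income = 233.5 - 307.1 = -73.6
Net secondary income = 150.1 - 17.0 = 133.1
Current account = -312.1 + (-73.6) + 133.1 = -252.6
Financial account = -(-252.6 + (-62.0) + (-13.8)) = 328.4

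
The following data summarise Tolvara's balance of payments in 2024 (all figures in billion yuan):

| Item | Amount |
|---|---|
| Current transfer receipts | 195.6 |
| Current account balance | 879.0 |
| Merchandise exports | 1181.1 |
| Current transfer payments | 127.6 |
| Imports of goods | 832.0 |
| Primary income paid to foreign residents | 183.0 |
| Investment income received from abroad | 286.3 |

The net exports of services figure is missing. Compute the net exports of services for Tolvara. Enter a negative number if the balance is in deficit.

Current account = goods balance + services balance + net primary income + net secondary income
Sum of the known components = 520.4
Net exports of services = CA - (known components) = 879.0 - 520.4 = 358.6

358.6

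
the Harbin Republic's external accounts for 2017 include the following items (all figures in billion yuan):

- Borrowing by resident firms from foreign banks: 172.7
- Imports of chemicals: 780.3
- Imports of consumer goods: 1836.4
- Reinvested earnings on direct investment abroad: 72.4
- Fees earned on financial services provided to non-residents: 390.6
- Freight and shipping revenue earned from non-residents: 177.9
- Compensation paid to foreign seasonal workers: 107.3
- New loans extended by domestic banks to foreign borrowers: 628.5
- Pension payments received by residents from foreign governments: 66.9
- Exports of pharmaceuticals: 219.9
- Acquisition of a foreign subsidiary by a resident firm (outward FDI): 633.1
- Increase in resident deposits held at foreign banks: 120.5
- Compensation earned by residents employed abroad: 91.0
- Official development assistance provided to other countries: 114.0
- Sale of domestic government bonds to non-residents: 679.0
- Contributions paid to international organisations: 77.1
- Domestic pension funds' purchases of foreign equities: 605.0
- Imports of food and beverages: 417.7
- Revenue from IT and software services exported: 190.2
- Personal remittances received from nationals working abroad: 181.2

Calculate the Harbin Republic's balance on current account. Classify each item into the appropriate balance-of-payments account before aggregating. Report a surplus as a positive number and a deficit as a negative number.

-1942.7

Goods: 219.9 - 780.3 - 1836.4 - 417.7 = -2814.5
Services: 390.6 + 190.2 + 177.9 = 758.7
Primary income: 91.0 - 107.3 + 72.4 = 56.1
Secondary income: 66.9 - 77.1 - 114.0 + 181.2 = 57.0
Current account = (-2814.5) + 758.7 + 56.1 + 57.0 = -1942.7
(Excluded from the current account — financial account: borrowing by resident firms from foreign banks 172.7, new loans extended by domestic banks to foreign borrowers 628.5, acquisition of a foreign subsidiary by a resident firm (outward FDI) 633.1, increase in resident deposits held at foreign banks 120.5, sale of domestic government bonds to non-residents 679.0, domestic pension funds' purchases of foreign equities 605.0.)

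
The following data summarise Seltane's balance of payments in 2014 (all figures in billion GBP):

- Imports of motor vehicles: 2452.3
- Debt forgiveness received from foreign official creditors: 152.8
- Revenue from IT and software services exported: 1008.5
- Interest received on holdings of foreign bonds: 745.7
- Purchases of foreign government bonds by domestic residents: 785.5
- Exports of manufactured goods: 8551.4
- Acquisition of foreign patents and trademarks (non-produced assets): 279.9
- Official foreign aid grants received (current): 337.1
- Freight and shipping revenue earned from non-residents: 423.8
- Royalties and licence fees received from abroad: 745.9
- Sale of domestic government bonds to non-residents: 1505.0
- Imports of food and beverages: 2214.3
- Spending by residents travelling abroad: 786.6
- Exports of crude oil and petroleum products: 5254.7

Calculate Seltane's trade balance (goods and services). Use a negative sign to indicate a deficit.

10531.1

Goods: 5254.7 - 2452.3 + 8551.4 - 2214.3 = 9139.5
Services: 745.9 + 423.8 - 786.6 + 1008.5 = 1391.6
Trade balance = 9139.5 + 1391.6 = 10531.1
(Excluded from the trade balance — capital account: debt forgiveness received from foreign official creditors 152.8, acquisition of foreign patents and trademarks (non-produced assets) 279.9; primary income: interest received on holdings of foreign bonds 745.7; financial account: purchases of foreign government bonds by domestic residents 785.5, sale of domestic government bonds to non-residents 1505.0; secondary income: official foreign aid grants received (current) 337.1.)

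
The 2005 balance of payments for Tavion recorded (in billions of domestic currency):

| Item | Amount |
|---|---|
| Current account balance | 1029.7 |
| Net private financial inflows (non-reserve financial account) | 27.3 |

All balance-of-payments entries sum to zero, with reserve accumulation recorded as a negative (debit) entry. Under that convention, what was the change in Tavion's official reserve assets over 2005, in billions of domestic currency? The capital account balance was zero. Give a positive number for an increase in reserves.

1057.0

Official reserve transactions balance = -(1029.7 + 27.3) = -1057.0
An accumulation of reserves is recorded as a debit (negative entry), so the change in the stock of reserves is the negative of that balance.
Change in official reserves = -(-1057.0) = 1057.0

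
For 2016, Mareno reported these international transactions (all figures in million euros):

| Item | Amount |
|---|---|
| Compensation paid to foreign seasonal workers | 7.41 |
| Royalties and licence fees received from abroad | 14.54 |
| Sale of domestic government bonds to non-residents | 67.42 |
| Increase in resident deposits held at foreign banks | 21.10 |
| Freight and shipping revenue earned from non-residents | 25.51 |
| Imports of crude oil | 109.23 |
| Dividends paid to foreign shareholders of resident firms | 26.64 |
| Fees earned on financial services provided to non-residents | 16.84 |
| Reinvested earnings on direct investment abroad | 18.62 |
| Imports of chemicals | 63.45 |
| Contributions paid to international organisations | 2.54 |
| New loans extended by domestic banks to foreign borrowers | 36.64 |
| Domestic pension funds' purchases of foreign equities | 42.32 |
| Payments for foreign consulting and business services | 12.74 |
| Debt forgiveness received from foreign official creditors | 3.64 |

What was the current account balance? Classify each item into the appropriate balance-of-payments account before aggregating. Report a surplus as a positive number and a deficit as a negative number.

-146.50

Goods: -63.45 - 109.23 = -172.68
Services: 25.51 + 16.84 + 14.54 - 12.74 = 44.15
Primary income: -7.41 + 18.62 - 26.64 = -15.43
Secondary income: -2.54
Current account = (-172.68) + 44.15 + (-15.43) + (-2.54) = -146.50
(Excluded from the current account — financial account: sale of domestic government bonds to non-residents 67.42, increase in resident deposits held at foreign banks 21.10, new loans extended by domestic banks to foreign borrowers 36.64, domestic pension funds' purchases of foreign equities 42.32; capital account: debt forgiveness received from foreign official creditors 3.64.)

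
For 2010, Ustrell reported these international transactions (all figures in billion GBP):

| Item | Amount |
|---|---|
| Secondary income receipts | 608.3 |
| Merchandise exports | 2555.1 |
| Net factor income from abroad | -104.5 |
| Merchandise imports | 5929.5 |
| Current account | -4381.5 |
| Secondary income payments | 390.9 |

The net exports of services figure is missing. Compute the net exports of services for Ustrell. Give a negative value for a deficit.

-1120.0

Current account = goods balance + services balance + net primary income + net secondary income
Sum of the known components = -3261.5
Net exports of services = CA - (known components) = -4381.5 - (-3261.5) = -1120.0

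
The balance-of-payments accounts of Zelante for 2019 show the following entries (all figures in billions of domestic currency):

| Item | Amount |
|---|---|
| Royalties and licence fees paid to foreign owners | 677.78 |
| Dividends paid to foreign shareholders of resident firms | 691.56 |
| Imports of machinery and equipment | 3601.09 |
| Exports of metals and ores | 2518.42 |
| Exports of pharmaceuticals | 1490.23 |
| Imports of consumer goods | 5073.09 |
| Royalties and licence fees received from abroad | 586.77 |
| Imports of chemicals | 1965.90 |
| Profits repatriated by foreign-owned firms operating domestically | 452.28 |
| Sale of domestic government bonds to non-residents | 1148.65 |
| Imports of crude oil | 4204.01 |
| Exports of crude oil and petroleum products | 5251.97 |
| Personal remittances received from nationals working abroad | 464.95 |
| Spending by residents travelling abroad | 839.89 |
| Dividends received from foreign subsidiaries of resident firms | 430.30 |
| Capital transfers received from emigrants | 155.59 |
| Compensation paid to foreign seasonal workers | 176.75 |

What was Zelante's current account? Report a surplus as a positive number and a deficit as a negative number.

-6939.71

Goods: -1965.90 + 5251.97 + 2518.42 - 5073.09 + 1490.23 - 4204.01 - 3601.09 = -5583.47
Services: -677.78 + 586.77 - 839.89 = -930.90
Primary income: -691.56 + 430.30 - 176.75 - 452.28 = -890.29
Secondary income: 464.95
Current account = (-5583.47) + (-930.90) + (-890.29) + 464.95 = -6939.71
(Excluded from the current account — financial account: sale of domestic government bonds to non-residents 1148.65; capital account: capital transfers received from emigrants 155.59.)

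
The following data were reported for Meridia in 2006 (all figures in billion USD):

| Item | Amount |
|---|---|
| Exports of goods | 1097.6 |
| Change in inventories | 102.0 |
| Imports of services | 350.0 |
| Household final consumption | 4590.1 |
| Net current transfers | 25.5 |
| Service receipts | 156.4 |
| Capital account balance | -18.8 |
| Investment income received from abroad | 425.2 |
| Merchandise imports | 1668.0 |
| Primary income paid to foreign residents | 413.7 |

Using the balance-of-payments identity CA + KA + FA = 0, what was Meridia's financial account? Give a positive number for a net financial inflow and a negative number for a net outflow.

745.8

Goods balance = 1097.6 - 1668.0 = -570.4
Services balance = 156.4 - 350.0 = -193.6
Trade balance (goods + services) = -570.4 + (-193.6) = -764.0
Net primary income = 425.2 - 413.7 = 11.5
Net secondary income = 25.5
Current account = -764.0 + 11.5 + 25.5 = -727.0
Financial account = -(-727.0 + (-18.8)) = 745.8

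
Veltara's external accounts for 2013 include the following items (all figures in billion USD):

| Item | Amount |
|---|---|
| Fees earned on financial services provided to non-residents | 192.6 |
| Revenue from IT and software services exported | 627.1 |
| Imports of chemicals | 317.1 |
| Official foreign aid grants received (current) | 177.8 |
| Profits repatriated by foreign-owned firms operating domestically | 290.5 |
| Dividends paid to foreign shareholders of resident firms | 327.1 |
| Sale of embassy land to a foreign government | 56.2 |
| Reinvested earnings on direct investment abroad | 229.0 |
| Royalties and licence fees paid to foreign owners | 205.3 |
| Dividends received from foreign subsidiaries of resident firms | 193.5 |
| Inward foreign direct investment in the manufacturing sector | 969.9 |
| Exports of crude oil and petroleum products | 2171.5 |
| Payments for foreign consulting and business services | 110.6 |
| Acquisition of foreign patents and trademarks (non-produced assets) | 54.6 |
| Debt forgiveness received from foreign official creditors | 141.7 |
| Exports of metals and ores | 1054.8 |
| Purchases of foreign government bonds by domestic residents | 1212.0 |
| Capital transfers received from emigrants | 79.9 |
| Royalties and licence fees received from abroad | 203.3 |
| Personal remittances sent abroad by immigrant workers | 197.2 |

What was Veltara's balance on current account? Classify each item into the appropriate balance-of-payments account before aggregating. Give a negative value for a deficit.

3401.8

Goods: -317.1 + 1054.8 + 2171.5 = 2909.2
Services: -205.3 + 192.6 + 627.1 + 203.3 - 110.6 = 707.1
Primary income: -327.1 + 193.5 - 290.5 + 229.0 = -195.1
Secondary income: 177.8 - 197.2 = -19.4
Current account = 2909.2 + 707.1 + (-195.1) + (-19.4) = 3401.8
(Excluded from the current account — capital account: sale of embassy land to a foreign government 56.2, acquisition of foreign patents and trademarks (non-produced assets) 54.6, debt forgiveness received from foreign official creditors 141.7, capital transfers received from emigrants 79.9; financial account: inward foreign direct investment in the manufacturing sector 969.9, purchases of foreign government bonds by domestic residents 1212.0.)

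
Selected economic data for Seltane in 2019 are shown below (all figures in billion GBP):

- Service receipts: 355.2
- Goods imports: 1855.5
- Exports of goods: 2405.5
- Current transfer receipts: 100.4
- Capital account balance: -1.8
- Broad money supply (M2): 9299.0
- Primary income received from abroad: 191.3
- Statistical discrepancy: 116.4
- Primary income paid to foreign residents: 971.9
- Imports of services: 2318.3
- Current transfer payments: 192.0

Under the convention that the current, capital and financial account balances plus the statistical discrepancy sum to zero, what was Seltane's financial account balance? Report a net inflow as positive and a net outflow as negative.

Goods balance = 2405.5 - 1855.5 = 550.0
Services balance = 355.2 - 2318.3 = -1963.1
Trade balance (goods + services) = 550.0 + (-1963.1) = -1413.1
Net primary income = 191.3 - 971.9 = -780.6
Net secondary income = 100.4 - 192.0 = -91.6
Current account = -1413.1 + (-780.6) + (-91.6) = -2285.3
Financial account = -(-2285.3 + (-1.8) + 116.4) = 2170.7

2170.7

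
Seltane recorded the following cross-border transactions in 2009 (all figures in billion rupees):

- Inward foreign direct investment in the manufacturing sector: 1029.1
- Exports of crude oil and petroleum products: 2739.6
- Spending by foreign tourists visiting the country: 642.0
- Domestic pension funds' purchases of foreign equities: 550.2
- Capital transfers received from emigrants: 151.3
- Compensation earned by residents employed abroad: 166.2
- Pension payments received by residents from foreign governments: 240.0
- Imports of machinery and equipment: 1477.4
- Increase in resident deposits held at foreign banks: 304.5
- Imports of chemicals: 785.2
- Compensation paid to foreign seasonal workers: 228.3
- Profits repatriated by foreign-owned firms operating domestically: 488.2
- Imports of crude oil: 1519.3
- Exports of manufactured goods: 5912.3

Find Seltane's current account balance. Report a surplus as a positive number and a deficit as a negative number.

5201.7

Goods: -785.2 + 2739.6 - 1477.4 - 1519.3 + 5912.3 = 4870.0
Services: 642.0
Primary income: -228.3 - 488.2 + 166.2 = -550.3
Secondary income: 240.0
Current account = 4870.0 + 642.0 + (-550.3) + 240.0 = 5201.7
(Excluded from the current account — financial account: inward foreign direct investment in the manufacturing sector 1029.1, domestic pension funds' purchases of foreign equities 550.2, increase in resident deposits held at foreign banks 304.5; capital account: capital transfers received from emigrants 151.3.)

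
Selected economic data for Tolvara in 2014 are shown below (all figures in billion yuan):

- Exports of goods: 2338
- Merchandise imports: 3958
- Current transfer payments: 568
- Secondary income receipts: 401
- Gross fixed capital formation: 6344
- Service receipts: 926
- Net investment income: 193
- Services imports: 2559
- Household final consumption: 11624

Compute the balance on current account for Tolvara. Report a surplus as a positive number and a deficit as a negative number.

-3227

Goods balance = 2338 - 3958 = -1620
Services balance = 926 - 2559 = -1633
Trade balance (goods + services) = -1620 + (-1633) = -3253
Net primary income = 193
Net secondary income = 401 - 568 = -167
Current account = -3253 + 193 + (-167) = -3227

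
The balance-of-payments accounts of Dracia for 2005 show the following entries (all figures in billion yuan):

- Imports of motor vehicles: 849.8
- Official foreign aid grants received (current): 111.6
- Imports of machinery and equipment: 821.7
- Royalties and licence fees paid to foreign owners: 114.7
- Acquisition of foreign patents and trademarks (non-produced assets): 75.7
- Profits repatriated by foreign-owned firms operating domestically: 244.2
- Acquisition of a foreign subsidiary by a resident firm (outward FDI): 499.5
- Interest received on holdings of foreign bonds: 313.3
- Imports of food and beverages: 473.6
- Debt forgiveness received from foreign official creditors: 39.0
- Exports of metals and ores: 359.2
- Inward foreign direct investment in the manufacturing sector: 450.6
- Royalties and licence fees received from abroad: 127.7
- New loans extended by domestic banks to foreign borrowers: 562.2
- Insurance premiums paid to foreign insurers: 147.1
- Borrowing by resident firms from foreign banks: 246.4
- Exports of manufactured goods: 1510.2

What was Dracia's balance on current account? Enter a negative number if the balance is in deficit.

-229.1

Goods: -473.6 - 849.8 + 359.2 + 1510.2 - 821.7 = -275.7
Services: -114.7 + 127.7 - 147.1 = -134.1
Primary income: -244.2 + 313.3 = 69.1
Secondary income: 111.6
Current account = (-275.7) + (-134.1) + 69.1 + 111.6 = -229.1
(Excluded from the current account — capital account: acquisition of foreign patents and trademarks (non-produced assets) 75.7, debt forgiveness received from foreign official creditors 39.0; financial account: acquisition of a foreign subsidiary by a resident firm (outward FDI) 499.5, inward foreign direct investment in the manufacturing sector 450.6, new loans extended by domestic banks to foreign borrowers 562.2, borrowing by resident firms from foreign banks 246.4.)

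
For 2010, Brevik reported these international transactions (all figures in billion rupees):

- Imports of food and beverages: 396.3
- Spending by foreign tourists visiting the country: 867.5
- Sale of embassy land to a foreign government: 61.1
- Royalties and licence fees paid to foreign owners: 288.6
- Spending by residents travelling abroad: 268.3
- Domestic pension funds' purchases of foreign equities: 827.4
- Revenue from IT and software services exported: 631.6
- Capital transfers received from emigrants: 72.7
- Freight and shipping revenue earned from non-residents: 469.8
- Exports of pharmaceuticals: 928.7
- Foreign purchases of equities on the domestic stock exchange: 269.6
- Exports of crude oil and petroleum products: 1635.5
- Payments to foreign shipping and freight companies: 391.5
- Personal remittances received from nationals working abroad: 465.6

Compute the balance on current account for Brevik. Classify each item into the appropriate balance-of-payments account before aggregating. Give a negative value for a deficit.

3654.0

Goods: -396.3 + 928.7 + 1635.5 = 2167.9
Services: 469.8 - 288.6 + 631.6 - 268.3 - 391.5 + 867.5 = 1020.5
Secondary income: 465.6
Current account = 2167.9 + 1020.5 + 465.6 = 3654.0
(Excluded from the current account — capital account: sale of embassy land to a foreign government 61.1, capital transfers received from emigrants 72.7; financial account: domestic pension funds' purchases of foreign equities 827.4, foreign purchases of equities on the domestic stock exchange 269.6.)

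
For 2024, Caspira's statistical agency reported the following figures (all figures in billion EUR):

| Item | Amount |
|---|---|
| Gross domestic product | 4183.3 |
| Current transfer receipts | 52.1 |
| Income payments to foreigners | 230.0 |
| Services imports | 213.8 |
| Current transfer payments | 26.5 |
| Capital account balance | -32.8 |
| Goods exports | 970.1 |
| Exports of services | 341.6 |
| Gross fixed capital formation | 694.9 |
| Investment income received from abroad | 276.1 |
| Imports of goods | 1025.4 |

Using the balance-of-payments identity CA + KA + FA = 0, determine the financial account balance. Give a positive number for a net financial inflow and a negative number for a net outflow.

-111.4

Goods balance = 970.1 - 1025.4 = -55.3
Services balance = 341.6 - 213.8 = 127.8
Trade balance (goods + services) = -55.3 + 127.8 = 72.5
Net primary income = 276.1 - 230.0 = 46.1
Net secondary income = 52.1 - 26.5 = 25.6
Current account = 72.5 + 46.1 + 25.6 = 144.2
Financial account = -(144.2 + (-32.8)) = -111.4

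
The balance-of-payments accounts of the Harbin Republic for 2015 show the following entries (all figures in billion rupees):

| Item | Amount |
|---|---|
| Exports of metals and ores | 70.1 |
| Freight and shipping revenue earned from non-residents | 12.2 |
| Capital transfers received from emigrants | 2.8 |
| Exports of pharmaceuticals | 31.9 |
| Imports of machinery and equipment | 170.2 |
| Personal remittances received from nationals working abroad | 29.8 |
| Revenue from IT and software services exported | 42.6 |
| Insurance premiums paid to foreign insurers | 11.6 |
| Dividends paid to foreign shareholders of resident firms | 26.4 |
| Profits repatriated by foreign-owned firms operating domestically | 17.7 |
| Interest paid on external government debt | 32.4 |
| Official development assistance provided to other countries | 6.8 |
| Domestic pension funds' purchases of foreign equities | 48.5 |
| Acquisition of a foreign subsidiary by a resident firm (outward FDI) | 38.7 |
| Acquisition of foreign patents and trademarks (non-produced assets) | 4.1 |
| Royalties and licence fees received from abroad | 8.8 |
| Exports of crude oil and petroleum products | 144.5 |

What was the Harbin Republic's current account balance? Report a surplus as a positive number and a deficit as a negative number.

Goods: -170.2 + 144.5 + 70.1 + 31.9 = 76.3
Services: 8.8 + 42.6 - 11.6 + 12.2 = 52.0
Primary income: -17.7 - 26.4 - 32.4 = -76.5
Secondary income: 29.8 - 6.8 = 23.0
Current account = 76.3 + 52.0 + (-76.5) + 23.0 = 74.8
(Excluded from the current account — capital account: capital transfers received from emigrants 2.8, acquisition of foreign patents and trademarks (non-produced assets) 4.1; financial account: domestic pension funds' purchases of foreign equities 48.5, acquisition of a foreign subsidiary by a resident firm (outward FDI) 38.7.)

74.8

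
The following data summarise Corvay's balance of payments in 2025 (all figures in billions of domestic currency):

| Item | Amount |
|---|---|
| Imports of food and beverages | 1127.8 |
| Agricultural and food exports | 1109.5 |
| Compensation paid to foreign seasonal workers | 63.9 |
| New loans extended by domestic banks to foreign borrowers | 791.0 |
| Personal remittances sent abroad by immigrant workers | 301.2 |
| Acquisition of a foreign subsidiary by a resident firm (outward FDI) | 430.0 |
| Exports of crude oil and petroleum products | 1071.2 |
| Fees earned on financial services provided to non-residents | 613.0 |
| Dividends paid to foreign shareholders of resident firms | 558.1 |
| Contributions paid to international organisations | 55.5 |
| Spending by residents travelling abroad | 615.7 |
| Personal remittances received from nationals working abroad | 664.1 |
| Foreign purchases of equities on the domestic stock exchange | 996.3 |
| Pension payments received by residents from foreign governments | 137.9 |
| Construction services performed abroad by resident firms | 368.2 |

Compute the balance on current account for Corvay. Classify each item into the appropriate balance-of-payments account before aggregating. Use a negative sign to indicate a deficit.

Goods: -1127.8 + 1071.2 + 1109.5 = 1052.9
Services: 368.2 + 613.0 - 615.7 = 365.5
Primary income: -63.9 - 558.1 = -622.0
Secondary income: 137.9 + 664.1 - 55.5 - 301.2 = 445.3
Current account = 1052.9 + 365.5 + (-622.0) + 445.3 = 1241.7
(Excluded from the current account — financial account: new loans extended by domestic banks to foreign borrowers 791.0, acquisition of a foreign subsidiary by a resident firm (outward FDI) 430.0, foreign purchases of equities on the domestic stock exchange 996.3.)

1241.7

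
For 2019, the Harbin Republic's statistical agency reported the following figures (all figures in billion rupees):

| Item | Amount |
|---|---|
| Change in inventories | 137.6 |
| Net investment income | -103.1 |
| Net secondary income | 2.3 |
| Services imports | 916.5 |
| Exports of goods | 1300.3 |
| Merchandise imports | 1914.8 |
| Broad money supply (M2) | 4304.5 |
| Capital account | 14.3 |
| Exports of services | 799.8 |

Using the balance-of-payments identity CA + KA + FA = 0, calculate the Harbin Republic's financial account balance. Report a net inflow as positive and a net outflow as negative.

817.7

Goods balance = 1300.3 - 1914.8 = -614.5
Services balance = 799.8 - 916.5 = -116.7
Trade balance (goods + services) = -614.5 + (-116.7) = -731.2
Net primary income = -103.1
Net secondary income = 2.3
Current account = -731.2 + (-103.1) + 2.3 = -832.0
Financial account = -(-832.0 + 14.3) = 817.7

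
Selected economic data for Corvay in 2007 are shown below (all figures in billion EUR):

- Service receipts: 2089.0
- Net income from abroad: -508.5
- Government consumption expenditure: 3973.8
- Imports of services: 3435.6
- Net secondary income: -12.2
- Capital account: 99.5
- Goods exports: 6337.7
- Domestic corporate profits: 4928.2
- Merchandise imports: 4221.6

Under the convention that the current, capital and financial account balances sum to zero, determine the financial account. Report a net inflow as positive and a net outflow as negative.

Goods balance = 6337.7 - 4221.6 = 2116.1
Services balance = 2089.0 - 3435.6 = -1346.6
Trade balance (goods + services) = 2116.1 + (-1346.6) = 769.5
Net primary income = -508.5
Net secondary income = -12.2
Current account = 769.5 + (-508.5) + (-12.2) = 248.8
Financial account = -(248.8 + 99.5) = -348.3

-348.3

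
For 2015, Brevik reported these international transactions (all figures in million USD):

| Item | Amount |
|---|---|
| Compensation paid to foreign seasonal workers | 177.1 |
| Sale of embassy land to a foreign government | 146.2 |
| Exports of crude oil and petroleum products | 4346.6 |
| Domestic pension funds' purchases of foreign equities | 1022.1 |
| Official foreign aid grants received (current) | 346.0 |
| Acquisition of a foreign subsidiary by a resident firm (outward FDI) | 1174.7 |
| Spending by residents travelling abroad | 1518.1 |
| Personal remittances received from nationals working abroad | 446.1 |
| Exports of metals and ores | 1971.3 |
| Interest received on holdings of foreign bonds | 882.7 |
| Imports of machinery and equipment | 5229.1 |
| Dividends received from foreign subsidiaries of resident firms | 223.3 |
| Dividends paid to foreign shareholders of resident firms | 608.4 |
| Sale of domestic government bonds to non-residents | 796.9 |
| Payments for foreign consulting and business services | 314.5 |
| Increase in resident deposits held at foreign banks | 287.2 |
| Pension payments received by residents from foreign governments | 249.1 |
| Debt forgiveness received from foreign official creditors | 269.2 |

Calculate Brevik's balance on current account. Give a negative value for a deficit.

Goods: 4346.6 + 1971.3 - 5229.1 = 1088.8
Services: -314.5 - 1518.1 = -1832.6
Primary income: 223.3 - 608.4 - 177.1 + 882.7 = 320.5
Secondary income: 446.1 + 346.0 + 249.1 = 1041.2
Current account = 1088.8 + (-1832.6) + 320.5 + 1041.2 = 617.9
(Excluded from the current account — capital account: sale of embassy land to a foreign government 146.2, debt forgiveness received from foreign official creditors 269.2; financial account: domestic pension funds' purchases of foreign equities 1022.1, acquisition of a foreign subsidiary by a resident firm (outward FDI) 1174.7, sale of domestic government bonds to non-residents 796.9, increase in resident deposits held at foreign banks 287.2.)

617.9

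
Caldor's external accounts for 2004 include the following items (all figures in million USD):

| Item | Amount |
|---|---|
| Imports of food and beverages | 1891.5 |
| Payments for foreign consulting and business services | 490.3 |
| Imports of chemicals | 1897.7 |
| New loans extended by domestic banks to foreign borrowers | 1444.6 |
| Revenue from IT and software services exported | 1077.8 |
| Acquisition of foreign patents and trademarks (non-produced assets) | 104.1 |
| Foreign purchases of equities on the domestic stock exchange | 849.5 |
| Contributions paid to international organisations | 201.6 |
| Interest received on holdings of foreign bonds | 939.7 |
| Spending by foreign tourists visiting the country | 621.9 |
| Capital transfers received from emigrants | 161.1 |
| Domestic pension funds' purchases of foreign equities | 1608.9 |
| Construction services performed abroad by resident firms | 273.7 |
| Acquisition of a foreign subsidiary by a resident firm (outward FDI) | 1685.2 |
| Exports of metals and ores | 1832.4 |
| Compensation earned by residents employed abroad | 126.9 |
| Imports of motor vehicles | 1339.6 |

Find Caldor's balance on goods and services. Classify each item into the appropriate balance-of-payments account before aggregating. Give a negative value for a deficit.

-1813.3

Goods: -1891.5 - 1339.6 - 1897.7 + 1832.4 = -3296.4
Services: -490.3 + 621.9 + 1077.8 + 273.7 = 1483.1
Trade balance = -3296.4 + 1483.1 = -1813.3
(Excluded from the trade balance — financial account: new loans extended by domestic banks to foreign borrowers 1444.6, foreign purchases of equities on the domestic stock exchange 849.5, domestic pension funds' purchases of foreign equities 1608.9, acquisition of a foreign subsidiary by a resident firm (outward FDI) 1685.2; capital account: acquisition of foreign patents and trademarks (non-produced assets) 104.1, capital transfers received from emigrants 161.1; secondary income: contributions paid to international organisations 201.6; primary income: interest received on holdings of foreign bonds 939.7, compensation earned by residents employed abroad 126.9.)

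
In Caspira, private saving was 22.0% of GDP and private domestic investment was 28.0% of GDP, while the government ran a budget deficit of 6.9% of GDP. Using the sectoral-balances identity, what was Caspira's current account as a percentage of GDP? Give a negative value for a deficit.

By the sectoral-balances identity, CA = (S_private - I) + (T - G).
Private balance = 22.0 - 28.0 = -6.0
Government balance (T - G) = -6.9
CA = -6.0 + (-6.9) = -12.9

-12.9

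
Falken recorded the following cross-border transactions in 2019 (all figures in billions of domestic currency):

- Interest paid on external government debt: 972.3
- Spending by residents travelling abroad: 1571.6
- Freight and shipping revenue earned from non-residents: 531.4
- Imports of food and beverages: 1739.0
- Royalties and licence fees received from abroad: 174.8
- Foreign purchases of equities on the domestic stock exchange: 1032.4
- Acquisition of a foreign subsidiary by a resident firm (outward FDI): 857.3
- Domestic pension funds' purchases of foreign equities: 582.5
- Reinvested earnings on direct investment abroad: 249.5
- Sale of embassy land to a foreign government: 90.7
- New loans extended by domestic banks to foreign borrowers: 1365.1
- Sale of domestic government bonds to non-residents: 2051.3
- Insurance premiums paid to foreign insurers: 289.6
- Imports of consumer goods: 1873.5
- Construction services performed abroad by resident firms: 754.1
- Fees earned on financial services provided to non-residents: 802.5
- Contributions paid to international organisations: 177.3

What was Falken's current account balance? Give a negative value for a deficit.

Goods: -1873.5 - 1739.0 = -3612.5
Services: 802.5 + 754.1 - 289.6 + 174.8 - 1571.6 + 531.4 = 401.6
Primary income: -972.3 + 249.5 = -722.8
Secondary income: -177.3
Current account = (-3612.5) + 401.6 + (-722.8) + (-177.3) = -4111.0
(Excluded from the current account — financial account: foreign purchases of equities on the domestic stock exchange 1032.4, acquisition of a foreign subsidiary by a resident firm (outward FDI) 857.3, domestic pension funds' purchases of foreign equities 582.5, new loans extended by domestic banks to foreign borrowers 1365.1, sale of domestic government bonds to non-residents 2051.3; capital account: sale of embassy land to a foreign government 90.7.)

-4111.0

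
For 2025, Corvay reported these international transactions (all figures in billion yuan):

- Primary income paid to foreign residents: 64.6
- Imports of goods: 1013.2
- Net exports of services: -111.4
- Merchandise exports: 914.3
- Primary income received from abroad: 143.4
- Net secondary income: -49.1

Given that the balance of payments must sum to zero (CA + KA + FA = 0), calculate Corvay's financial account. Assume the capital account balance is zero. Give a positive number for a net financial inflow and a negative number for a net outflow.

180.6

Goods balance = 914.3 - 1013.2 = -98.9
Services balance = -111.4
Trade balance (goods + services) = -98.9 + (-111.4) = -210.3
Net primary income = 143.4 - 64.6 = 78.8
Net secondary income = -49.1
Current account = -210.3 + 78.8 + (-49.1) = -180.6
Financial account = -(-180.6) = 180.6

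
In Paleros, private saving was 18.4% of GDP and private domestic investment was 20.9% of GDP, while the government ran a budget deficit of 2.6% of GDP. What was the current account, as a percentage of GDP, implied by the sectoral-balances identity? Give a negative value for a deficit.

By the sectoral-balances identity, CA = (S_private - I) + (T - G).
Private balance = 18.4 - 20.9 = -2.5
Government balance (T - G) = -2.6
CA = -2.5 + (-2.6) = -5.1

-5.1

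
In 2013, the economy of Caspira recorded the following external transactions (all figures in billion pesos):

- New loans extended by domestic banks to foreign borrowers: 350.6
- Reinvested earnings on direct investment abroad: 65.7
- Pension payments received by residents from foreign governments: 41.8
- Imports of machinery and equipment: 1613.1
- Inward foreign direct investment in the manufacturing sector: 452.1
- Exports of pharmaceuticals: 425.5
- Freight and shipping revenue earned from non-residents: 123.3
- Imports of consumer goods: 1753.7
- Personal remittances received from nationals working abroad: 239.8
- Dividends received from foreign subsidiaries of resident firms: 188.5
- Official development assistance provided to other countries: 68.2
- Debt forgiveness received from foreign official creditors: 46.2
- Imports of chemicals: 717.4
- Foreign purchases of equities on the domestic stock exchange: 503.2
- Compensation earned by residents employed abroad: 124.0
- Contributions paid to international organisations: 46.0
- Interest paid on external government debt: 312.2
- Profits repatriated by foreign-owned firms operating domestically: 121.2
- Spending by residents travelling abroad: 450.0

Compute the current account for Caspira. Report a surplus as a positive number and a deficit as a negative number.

-3873.2

Goods: -1753.7 - 1613.1 + 425.5 - 717.4 = -3658.7
Services: -450.0 + 123.3 = -326.7
Primary income: 65.7 - 121.2 - 312.2 + 188.5 + 124.0 = -55.2
Secondary income: 239.8 + 41.8 - 68.2 - 46.0 = 167.4
Current account = (-3658.7) + (-326.7) + (-55.2) + 167.4 = -3873.2
(Excluded from the current account — financial account: new loans extended by domestic banks to foreign borrowers 350.6, inward foreign direct investment in the manufacturing sector 452.1, foreign purchases of equities on the domestic stock exchange 503.2; capital account: debt forgiveness received from foreign official creditors 46.2.)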